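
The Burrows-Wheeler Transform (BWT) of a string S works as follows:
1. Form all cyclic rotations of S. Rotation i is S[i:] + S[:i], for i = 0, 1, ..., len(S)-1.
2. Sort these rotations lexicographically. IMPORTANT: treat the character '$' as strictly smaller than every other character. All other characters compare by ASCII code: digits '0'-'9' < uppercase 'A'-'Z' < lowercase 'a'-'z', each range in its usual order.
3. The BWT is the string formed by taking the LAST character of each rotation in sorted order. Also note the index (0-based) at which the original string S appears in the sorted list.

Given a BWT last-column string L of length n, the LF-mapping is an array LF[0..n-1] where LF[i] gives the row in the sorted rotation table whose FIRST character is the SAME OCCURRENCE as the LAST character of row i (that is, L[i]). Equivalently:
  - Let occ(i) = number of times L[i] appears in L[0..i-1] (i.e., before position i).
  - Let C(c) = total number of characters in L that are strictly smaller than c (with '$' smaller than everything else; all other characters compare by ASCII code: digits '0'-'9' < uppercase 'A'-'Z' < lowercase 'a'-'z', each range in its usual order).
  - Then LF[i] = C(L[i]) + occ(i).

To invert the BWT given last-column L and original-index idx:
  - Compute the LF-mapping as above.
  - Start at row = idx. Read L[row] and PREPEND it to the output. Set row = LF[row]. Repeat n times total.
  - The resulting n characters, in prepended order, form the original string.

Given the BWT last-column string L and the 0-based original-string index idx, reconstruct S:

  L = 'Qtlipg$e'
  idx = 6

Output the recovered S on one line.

Answer: pigletQ$

Derivation:
LF mapping: 1 7 5 4 6 3 0 2
Walk LF starting at row 6, prepending L[row]:
  step 1: row=6, L[6]='$', prepend. Next row=LF[6]=0
  step 2: row=0, L[0]='Q', prepend. Next row=LF[0]=1
  step 3: row=1, L[1]='t', prepend. Next row=LF[1]=7
  step 4: row=7, L[7]='e', prepend. Next row=LF[7]=2
  step 5: row=2, L[2]='l', prepend. Next row=LF[2]=5
  step 6: row=5, L[5]='g', prepend. Next row=LF[5]=3
  step 7: row=3, L[3]='i', prepend. Next row=LF[3]=4
  step 8: row=4, L[4]='p', prepend. Next row=LF[4]=6
Reversed output: pigletQ$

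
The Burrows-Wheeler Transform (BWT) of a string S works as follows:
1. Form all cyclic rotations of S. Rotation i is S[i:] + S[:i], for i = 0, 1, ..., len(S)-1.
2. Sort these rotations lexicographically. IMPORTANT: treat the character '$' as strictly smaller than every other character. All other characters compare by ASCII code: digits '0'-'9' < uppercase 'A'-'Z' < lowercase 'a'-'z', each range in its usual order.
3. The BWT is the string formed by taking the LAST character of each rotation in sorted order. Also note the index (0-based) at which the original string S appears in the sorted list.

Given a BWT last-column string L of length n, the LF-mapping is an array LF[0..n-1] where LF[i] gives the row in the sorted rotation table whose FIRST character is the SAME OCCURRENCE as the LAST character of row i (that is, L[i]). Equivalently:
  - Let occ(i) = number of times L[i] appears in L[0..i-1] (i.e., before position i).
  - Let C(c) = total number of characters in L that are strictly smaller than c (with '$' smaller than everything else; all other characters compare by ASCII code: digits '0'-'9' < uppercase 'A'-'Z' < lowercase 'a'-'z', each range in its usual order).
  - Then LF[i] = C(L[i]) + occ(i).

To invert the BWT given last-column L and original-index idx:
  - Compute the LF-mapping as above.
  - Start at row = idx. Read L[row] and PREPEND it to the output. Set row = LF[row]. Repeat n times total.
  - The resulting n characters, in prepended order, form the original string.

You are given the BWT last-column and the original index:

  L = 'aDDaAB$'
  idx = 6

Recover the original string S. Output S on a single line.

LF mapping: 5 3 4 6 1 2 0
Walk LF starting at row 6, prepending L[row]:
  step 1: row=6, L[6]='$', prepend. Next row=LF[6]=0
  step 2: row=0, L[0]='a', prepend. Next row=LF[0]=5
  step 3: row=5, L[5]='B', prepend. Next row=LF[5]=2
  step 4: row=2, L[2]='D', prepend. Next row=LF[2]=4
  step 5: row=4, L[4]='A', prepend. Next row=LF[4]=1
  step 6: row=1, L[1]='D', prepend. Next row=LF[1]=3
  step 7: row=3, L[3]='a', prepend. Next row=LF[3]=6
Reversed output: aDADBa$

Answer: aDADBa$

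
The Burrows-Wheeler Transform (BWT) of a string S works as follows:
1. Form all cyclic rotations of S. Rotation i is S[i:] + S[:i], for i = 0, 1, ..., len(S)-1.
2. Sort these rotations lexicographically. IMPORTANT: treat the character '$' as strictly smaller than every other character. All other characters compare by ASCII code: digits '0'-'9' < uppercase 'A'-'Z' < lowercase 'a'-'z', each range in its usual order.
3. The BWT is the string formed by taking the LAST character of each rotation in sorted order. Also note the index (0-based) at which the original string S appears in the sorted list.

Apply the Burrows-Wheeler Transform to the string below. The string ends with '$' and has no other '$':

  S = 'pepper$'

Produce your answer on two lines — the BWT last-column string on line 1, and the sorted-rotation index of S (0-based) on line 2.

Answer: rpp$pee
3

Derivation:
All 7 rotations (rotation i = S[i:]+S[:i]):
  rot[0] = pepper$
  rot[1] = epper$p
  rot[2] = pper$pe
  rot[3] = per$pep
  rot[4] = er$pepp
  rot[5] = r$peppe
  rot[6] = $pepper
Sorted (with $ < everything):
  sorted[0] = $pepper  (last char: 'r')
  sorted[1] = epper$p  (last char: 'p')
  sorted[2] = er$pepp  (last char: 'p')
  sorted[3] = pepper$  (last char: '$')
  sorted[4] = per$pep  (last char: 'p')
  sorted[5] = pper$pe  (last char: 'e')
  sorted[6] = r$peppe  (last char: 'e')
Last column: rpp$pee
Original string S is at sorted index 3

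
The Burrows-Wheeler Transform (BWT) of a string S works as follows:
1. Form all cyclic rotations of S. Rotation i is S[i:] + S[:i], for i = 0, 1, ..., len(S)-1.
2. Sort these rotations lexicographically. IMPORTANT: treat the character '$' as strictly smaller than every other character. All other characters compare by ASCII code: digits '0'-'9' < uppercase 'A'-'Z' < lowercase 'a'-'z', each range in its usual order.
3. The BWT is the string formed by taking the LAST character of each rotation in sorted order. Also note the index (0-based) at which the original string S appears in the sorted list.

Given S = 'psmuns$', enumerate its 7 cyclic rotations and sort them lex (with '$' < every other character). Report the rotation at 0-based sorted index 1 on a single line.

Answer: muns$ps

Derivation:
All 7 rotations (rotation i = S[i:]+S[:i]):
  rot[0] = psmuns$
  rot[1] = smuns$p
  rot[2] = muns$ps
  rot[3] = uns$psm
  rot[4] = ns$psmu
  rot[5] = s$psmun
  rot[6] = $psmuns
Sorted (with $ < everything):
  sorted[0] = $psmuns
  sorted[1] = muns$ps
  sorted[2] = ns$psmu
  sorted[3] = psmuns$
  sorted[4] = s$psmun
  sorted[5] = smuns$p
  sorted[6] = uns$psm
sorted[1] = muns$ps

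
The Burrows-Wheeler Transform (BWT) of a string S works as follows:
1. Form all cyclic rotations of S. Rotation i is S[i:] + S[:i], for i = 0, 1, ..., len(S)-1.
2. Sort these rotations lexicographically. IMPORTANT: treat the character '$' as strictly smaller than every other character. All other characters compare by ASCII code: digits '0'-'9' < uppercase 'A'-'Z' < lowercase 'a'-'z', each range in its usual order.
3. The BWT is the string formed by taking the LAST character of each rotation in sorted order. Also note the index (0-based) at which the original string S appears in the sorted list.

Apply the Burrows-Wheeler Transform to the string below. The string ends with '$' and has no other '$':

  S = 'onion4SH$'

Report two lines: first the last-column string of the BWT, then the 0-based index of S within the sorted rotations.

All 9 rotations (rotation i = S[i:]+S[:i]):
  rot[0] = onion4SH$
  rot[1] = nion4SH$o
  rot[2] = ion4SH$on
  rot[3] = on4SH$oni
  rot[4] = n4SH$onio
  rot[5] = 4SH$onion
  rot[6] = SH$onion4
  rot[7] = H$onion4S
  rot[8] = $onion4SH
Sorted (with $ < everything):
  sorted[0] = $onion4SH  (last char: 'H')
  sorted[1] = 4SH$onion  (last char: 'n')
  sorted[2] = H$onion4S  (last char: 'S')
  sorted[3] = SH$onion4  (last char: '4')
  sorted[4] = ion4SH$on  (last char: 'n')
  sorted[5] = n4SH$onio  (last char: 'o')
  sorted[6] = nion4SH$o  (last char: 'o')
  sorted[7] = on4SH$oni  (last char: 'i')
  sorted[8] = onion4SH$  (last char: '$')
Last column: HnS4nooi$
Original string S is at sorted index 8

Answer: HnS4nooi$
8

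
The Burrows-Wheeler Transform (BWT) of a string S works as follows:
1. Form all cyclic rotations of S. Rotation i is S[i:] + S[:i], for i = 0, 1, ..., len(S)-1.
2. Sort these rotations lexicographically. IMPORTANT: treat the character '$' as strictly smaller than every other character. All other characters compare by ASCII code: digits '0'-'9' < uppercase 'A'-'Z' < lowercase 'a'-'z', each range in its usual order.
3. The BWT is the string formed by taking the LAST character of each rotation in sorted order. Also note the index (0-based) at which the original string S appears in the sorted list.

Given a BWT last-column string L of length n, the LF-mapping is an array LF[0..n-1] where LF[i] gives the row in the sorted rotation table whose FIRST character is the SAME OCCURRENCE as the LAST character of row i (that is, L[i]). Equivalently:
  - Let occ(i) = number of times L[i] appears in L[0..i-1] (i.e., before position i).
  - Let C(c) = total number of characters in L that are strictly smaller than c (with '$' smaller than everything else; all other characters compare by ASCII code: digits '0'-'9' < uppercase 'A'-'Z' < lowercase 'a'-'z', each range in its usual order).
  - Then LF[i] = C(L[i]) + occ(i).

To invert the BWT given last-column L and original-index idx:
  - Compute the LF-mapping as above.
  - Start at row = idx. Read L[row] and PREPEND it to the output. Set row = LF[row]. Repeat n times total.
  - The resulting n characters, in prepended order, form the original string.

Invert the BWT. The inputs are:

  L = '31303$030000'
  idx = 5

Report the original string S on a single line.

Answer: 03030031003$

Derivation:
LF mapping: 8 7 9 1 10 0 2 11 3 4 5 6
Walk LF starting at row 5, prepending L[row]:
  step 1: row=5, L[5]='$', prepend. Next row=LF[5]=0
  step 2: row=0, L[0]='3', prepend. Next row=LF[0]=8
  step 3: row=8, L[8]='0', prepend. Next row=LF[8]=3
  step 4: row=3, L[3]='0', prepend. Next row=LF[3]=1
  step 5: row=1, L[1]='1', prepend. Next row=LF[1]=7
  step 6: row=7, L[7]='3', prepend. Next row=LF[7]=11
  step 7: row=11, L[11]='0', prepend. Next row=LF[11]=6
  step 8: row=6, L[6]='0', prepend. Next row=LF[6]=2
  step 9: row=2, L[2]='3', prepend. Next row=LF[2]=9
  step 10: row=9, L[9]='0', prepend. Next row=LF[9]=4
  step 11: row=4, L[4]='3', prepend. Next row=LF[4]=10
  step 12: row=10, L[10]='0', prepend. Next row=LF[10]=5
Reversed output: 03030031003$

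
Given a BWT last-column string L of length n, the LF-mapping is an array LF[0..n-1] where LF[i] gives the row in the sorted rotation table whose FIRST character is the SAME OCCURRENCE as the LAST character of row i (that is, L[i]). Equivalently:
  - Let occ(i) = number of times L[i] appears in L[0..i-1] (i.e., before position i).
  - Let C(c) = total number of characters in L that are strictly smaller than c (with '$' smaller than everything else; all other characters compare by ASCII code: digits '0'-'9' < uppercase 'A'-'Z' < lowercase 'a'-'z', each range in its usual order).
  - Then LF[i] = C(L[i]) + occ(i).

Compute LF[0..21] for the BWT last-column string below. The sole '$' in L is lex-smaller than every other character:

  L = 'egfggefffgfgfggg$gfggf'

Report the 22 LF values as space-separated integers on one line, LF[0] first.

Char counts: '$':1, 'e':2, 'f':8, 'g':11
C (first-col start): C('$')=0, C('e')=1, C('f')=3, C('g')=11
L[0]='e': occ=0, LF[0]=C('e')+0=1+0=1
L[1]='g': occ=0, LF[1]=C('g')+0=11+0=11
L[2]='f': occ=0, LF[2]=C('f')+0=3+0=3
L[3]='g': occ=1, LF[3]=C('g')+1=11+1=12
L[4]='g': occ=2, LF[4]=C('g')+2=11+2=13
L[5]='e': occ=1, LF[5]=C('e')+1=1+1=2
L[6]='f': occ=1, LF[6]=C('f')+1=3+1=4
L[7]='f': occ=2, LF[7]=C('f')+2=3+2=5
L[8]='f': occ=3, LF[8]=C('f')+3=3+3=6
L[9]='g': occ=3, LF[9]=C('g')+3=11+3=14
L[10]='f': occ=4, LF[10]=C('f')+4=3+4=7
L[11]='g': occ=4, LF[11]=C('g')+4=11+4=15
L[12]='f': occ=5, LF[12]=C('f')+5=3+5=8
L[13]='g': occ=5, LF[13]=C('g')+5=11+5=16
L[14]='g': occ=6, LF[14]=C('g')+6=11+6=17
L[15]='g': occ=7, LF[15]=C('g')+7=11+7=18
L[16]='$': occ=0, LF[16]=C('$')+0=0+0=0
L[17]='g': occ=8, LF[17]=C('g')+8=11+8=19
L[18]='f': occ=6, LF[18]=C('f')+6=3+6=9
L[19]='g': occ=9, LF[19]=C('g')+9=11+9=20
L[20]='g': occ=10, LF[20]=C('g')+10=11+10=21
L[21]='f': occ=7, LF[21]=C('f')+7=3+7=10

Answer: 1 11 3 12 13 2 4 5 6 14 7 15 8 16 17 18 0 19 9 20 21 10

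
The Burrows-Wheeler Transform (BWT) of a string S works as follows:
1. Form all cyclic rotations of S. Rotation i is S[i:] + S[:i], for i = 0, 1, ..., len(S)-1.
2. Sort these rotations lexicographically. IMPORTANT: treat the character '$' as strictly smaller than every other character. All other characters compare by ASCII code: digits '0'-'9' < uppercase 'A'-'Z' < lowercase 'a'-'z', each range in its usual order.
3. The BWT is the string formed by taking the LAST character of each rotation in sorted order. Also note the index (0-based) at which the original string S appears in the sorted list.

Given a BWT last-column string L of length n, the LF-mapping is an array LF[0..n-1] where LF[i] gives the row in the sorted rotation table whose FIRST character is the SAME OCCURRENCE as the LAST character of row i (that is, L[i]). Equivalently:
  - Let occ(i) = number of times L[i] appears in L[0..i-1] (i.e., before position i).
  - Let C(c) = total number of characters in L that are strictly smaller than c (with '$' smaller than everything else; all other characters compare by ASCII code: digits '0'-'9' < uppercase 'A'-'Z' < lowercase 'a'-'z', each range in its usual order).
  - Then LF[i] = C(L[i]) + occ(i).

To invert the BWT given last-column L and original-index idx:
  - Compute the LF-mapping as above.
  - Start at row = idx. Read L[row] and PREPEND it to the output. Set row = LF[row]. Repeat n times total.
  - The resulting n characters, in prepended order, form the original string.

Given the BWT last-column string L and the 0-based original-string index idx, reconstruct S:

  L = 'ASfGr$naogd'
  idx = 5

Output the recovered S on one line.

Answer: dragonfGSA$

Derivation:
LF mapping: 1 3 6 2 10 0 8 4 9 7 5
Walk LF starting at row 5, prepending L[row]:
  step 1: row=5, L[5]='$', prepend. Next row=LF[5]=0
  step 2: row=0, L[0]='A', prepend. Next row=LF[0]=1
  step 3: row=1, L[1]='S', prepend. Next row=LF[1]=3
  step 4: row=3, L[3]='G', prepend. Next row=LF[3]=2
  step 5: row=2, L[2]='f', prepend. Next row=LF[2]=6
  step 6: row=6, L[6]='n', prepend. Next row=LF[6]=8
  step 7: row=8, L[8]='o', prepend. Next row=LF[8]=9
  step 8: row=9, L[9]='g', prepend. Next row=LF[9]=7
  step 9: row=7, L[7]='a', prepend. Next row=LF[7]=4
  step 10: row=4, L[4]='r', prepend. Next row=LF[4]=10
  step 11: row=10, L[10]='d', prepend. Next row=LF[10]=5
Reversed output: dragonfGSA$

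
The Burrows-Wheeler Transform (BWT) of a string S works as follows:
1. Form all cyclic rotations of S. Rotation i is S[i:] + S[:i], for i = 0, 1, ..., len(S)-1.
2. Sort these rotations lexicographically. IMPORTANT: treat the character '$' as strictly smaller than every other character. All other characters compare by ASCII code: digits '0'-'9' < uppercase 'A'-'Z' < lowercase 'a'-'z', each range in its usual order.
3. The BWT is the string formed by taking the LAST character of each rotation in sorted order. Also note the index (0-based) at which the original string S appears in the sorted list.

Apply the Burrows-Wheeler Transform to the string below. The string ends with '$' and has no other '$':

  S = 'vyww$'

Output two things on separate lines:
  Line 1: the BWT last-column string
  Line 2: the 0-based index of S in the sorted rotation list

All 5 rotations (rotation i = S[i:]+S[:i]):
  rot[0] = vyww$
  rot[1] = yww$v
  rot[2] = ww$vy
  rot[3] = w$vyw
  rot[4] = $vyww
Sorted (with $ < everything):
  sorted[0] = $vyww  (last char: 'w')
  sorted[1] = vyww$  (last char: '$')
  sorted[2] = w$vyw  (last char: 'w')
  sorted[3] = ww$vy  (last char: 'y')
  sorted[4] = yww$v  (last char: 'v')
Last column: w$wyv
Original string S is at sorted index 1

Answer: w$wyv
1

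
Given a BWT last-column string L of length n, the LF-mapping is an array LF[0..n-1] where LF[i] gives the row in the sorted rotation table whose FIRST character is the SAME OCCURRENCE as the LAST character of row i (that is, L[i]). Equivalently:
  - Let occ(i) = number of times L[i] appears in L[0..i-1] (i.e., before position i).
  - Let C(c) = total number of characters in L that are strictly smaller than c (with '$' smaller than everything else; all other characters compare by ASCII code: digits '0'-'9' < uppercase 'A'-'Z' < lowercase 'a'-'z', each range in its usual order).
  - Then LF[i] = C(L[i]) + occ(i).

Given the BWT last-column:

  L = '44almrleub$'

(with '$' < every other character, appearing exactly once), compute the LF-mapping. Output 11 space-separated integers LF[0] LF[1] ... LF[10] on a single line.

Answer: 1 2 3 6 8 9 7 5 10 4 0

Derivation:
Char counts: '$':1, '4':2, 'a':1, 'b':1, 'e':1, 'l':2, 'm':1, 'r':1, 'u':1
C (first-col start): C('$')=0, C('4')=1, C('a')=3, C('b')=4, C('e')=5, C('l')=6, C('m')=8, C('r')=9, C('u')=10
L[0]='4': occ=0, LF[0]=C('4')+0=1+0=1
L[1]='4': occ=1, LF[1]=C('4')+1=1+1=2
L[2]='a': occ=0, LF[2]=C('a')+0=3+0=3
L[3]='l': occ=0, LF[3]=C('l')+0=6+0=6
L[4]='m': occ=0, LF[4]=C('m')+0=8+0=8
L[5]='r': occ=0, LF[5]=C('r')+0=9+0=9
L[6]='l': occ=1, LF[6]=C('l')+1=6+1=7
L[7]='e': occ=0, LF[7]=C('e')+0=5+0=5
L[8]='u': occ=0, LF[8]=C('u')+0=10+0=10
L[9]='b': occ=0, LF[9]=C('b')+0=4+0=4
L[10]='$': occ=0, LF[10]=C('$')+0=0+0=0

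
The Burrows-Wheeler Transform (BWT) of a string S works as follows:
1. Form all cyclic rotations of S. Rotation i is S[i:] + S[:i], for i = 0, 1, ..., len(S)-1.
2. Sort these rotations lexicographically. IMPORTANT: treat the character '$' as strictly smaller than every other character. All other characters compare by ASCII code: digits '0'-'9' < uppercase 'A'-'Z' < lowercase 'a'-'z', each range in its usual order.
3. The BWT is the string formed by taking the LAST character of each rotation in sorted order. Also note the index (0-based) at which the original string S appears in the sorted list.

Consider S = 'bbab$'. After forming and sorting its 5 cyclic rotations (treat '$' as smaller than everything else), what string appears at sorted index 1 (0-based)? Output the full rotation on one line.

Answer: ab$bb

Derivation:
All 5 rotations (rotation i = S[i:]+S[:i]):
  rot[0] = bbab$
  rot[1] = bab$b
  rot[2] = ab$bb
  rot[3] = b$bba
  rot[4] = $bbab
Sorted (with $ < everything):
  sorted[0] = $bbab
  sorted[1] = ab$bb
  sorted[2] = b$bba
  sorted[3] = bab$b
  sorted[4] = bbab$
sorted[1] = ab$bb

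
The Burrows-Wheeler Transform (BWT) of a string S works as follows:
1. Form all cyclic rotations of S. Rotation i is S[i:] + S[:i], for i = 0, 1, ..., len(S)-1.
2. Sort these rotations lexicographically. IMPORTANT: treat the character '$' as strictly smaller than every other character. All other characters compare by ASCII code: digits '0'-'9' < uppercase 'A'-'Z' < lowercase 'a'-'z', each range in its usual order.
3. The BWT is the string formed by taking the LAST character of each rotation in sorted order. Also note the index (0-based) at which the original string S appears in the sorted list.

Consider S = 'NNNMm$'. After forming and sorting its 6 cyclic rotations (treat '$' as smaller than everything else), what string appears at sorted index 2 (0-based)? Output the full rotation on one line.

All 6 rotations (rotation i = S[i:]+S[:i]):
  rot[0] = NNNMm$
  rot[1] = NNMm$N
  rot[2] = NMm$NN
  rot[3] = Mm$NNN
  rot[4] = m$NNNM
  rot[5] = $NNNMm
Sorted (with $ < everything):
  sorted[0] = $NNNMm
  sorted[1] = Mm$NNN
  sorted[2] = NMm$NN
  sorted[3] = NNMm$N
  sorted[4] = NNNMm$
  sorted[5] = m$NNNM
sorted[2] = NMm$NN

Answer: NMm$NN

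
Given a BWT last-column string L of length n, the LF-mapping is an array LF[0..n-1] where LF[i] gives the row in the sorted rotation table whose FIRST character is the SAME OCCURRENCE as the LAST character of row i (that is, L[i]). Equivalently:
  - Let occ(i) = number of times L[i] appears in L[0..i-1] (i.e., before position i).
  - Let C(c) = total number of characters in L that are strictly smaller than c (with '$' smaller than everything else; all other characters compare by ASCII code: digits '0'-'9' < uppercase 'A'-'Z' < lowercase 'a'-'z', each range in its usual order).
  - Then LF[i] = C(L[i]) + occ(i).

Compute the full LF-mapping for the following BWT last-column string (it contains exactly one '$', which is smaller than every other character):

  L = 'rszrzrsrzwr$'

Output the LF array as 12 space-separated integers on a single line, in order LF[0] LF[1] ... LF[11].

Char counts: '$':1, 'r':5, 's':2, 'w':1, 'z':3
C (first-col start): C('$')=0, C('r')=1, C('s')=6, C('w')=8, C('z')=9
L[0]='r': occ=0, LF[0]=C('r')+0=1+0=1
L[1]='s': occ=0, LF[1]=C('s')+0=6+0=6
L[2]='z': occ=0, LF[2]=C('z')+0=9+0=9
L[3]='r': occ=1, LF[3]=C('r')+1=1+1=2
L[4]='z': occ=1, LF[4]=C('z')+1=9+1=10
L[5]='r': occ=2, LF[5]=C('r')+2=1+2=3
L[6]='s': occ=1, LF[6]=C('s')+1=6+1=7
L[7]='r': occ=3, LF[7]=C('r')+3=1+3=4
L[8]='z': occ=2, LF[8]=C('z')+2=9+2=11
L[9]='w': occ=0, LF[9]=C('w')+0=8+0=8
L[10]='r': occ=4, LF[10]=C('r')+4=1+4=5
L[11]='$': occ=0, LF[11]=C('$')+0=0+0=0

Answer: 1 6 9 2 10 3 7 4 11 8 5 0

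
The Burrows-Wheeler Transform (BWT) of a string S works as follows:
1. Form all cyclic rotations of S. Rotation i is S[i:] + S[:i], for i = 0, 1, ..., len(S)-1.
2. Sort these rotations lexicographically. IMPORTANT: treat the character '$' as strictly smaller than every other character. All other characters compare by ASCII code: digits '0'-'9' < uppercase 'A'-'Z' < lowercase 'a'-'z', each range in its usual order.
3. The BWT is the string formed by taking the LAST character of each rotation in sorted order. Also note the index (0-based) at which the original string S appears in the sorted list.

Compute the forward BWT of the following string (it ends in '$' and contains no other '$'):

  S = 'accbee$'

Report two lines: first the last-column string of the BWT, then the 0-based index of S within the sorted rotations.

All 7 rotations (rotation i = S[i:]+S[:i]):
  rot[0] = accbee$
  rot[1] = ccbee$a
  rot[2] = cbee$ac
  rot[3] = bee$acc
  rot[4] = ee$accb
  rot[5] = e$accbe
  rot[6] = $accbee
Sorted (with $ < everything):
  sorted[0] = $accbee  (last char: 'e')
  sorted[1] = accbee$  (last char: '$')
  sorted[2] = bee$acc  (last char: 'c')
  sorted[3] = cbee$ac  (last char: 'c')
  sorted[4] = ccbee$a  (last char: 'a')
  sorted[5] = e$accbe  (last char: 'e')
  sorted[6] = ee$accb  (last char: 'b')
Last column: e$ccaeb
Original string S is at sorted index 1

Answer: e$ccaeb
1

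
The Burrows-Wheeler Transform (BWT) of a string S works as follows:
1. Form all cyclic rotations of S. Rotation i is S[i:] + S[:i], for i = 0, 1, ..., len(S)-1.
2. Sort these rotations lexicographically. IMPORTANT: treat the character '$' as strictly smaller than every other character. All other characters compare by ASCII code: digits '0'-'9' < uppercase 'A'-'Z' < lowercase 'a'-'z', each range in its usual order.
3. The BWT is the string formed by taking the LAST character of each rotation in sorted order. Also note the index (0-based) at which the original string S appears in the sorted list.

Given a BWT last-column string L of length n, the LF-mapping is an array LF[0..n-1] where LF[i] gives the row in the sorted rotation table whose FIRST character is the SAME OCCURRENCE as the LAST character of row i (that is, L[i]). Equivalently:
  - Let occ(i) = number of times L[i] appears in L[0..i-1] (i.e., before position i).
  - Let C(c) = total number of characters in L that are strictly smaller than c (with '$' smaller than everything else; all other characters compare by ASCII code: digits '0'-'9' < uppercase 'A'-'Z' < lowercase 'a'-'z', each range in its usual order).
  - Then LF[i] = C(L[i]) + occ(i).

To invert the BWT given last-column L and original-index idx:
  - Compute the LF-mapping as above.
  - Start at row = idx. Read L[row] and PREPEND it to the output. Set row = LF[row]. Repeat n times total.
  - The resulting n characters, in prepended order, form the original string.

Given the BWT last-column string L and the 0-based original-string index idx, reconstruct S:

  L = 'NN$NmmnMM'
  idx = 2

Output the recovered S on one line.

Answer: MnmNMmNN$

Derivation:
LF mapping: 3 4 0 5 6 7 8 1 2
Walk LF starting at row 2, prepending L[row]:
  step 1: row=2, L[2]='$', prepend. Next row=LF[2]=0
  step 2: row=0, L[0]='N', prepend. Next row=LF[0]=3
  step 3: row=3, L[3]='N', prepend. Next row=LF[3]=5
  step 4: row=5, L[5]='m', prepend. Next row=LF[5]=7
  step 5: row=7, L[7]='M', prepend. Next row=LF[7]=1
  step 6: row=1, L[1]='N', prepend. Next row=LF[1]=4
  step 7: row=4, L[4]='m', prepend. Next row=LF[4]=6
  step 8: row=6, L[6]='n', prepend. Next row=LF[6]=8
  step 9: row=8, L[8]='M', prepend. Next row=LF[8]=2
Reversed output: MnmNMmNN$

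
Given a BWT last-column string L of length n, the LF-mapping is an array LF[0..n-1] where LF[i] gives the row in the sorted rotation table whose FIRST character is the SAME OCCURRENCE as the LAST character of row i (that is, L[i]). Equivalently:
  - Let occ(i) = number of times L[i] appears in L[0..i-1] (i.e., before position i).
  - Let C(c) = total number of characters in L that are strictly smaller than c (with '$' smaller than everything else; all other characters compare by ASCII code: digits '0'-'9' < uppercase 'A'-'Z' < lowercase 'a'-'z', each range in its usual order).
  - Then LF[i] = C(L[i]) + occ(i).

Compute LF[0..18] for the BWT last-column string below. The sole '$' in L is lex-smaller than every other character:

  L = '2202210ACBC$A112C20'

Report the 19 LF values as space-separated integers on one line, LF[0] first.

Answer: 7 8 1 9 10 4 2 13 16 15 17 0 14 5 6 11 18 12 3

Derivation:
Char counts: '$':1, '0':3, '1':3, '2':6, 'A':2, 'B':1, 'C':3
C (first-col start): C('$')=0, C('0')=1, C('1')=4, C('2')=7, C('A')=13, C('B')=15, C('C')=16
L[0]='2': occ=0, LF[0]=C('2')+0=7+0=7
L[1]='2': occ=1, LF[1]=C('2')+1=7+1=8
L[2]='0': occ=0, LF[2]=C('0')+0=1+0=1
L[3]='2': occ=2, LF[3]=C('2')+2=7+2=9
L[4]='2': occ=3, LF[4]=C('2')+3=7+3=10
L[5]='1': occ=0, LF[5]=C('1')+0=4+0=4
L[6]='0': occ=1, LF[6]=C('0')+1=1+1=2
L[7]='A': occ=0, LF[7]=C('A')+0=13+0=13
L[8]='C': occ=0, LF[8]=C('C')+0=16+0=16
L[9]='B': occ=0, LF[9]=C('B')+0=15+0=15
L[10]='C': occ=1, LF[10]=C('C')+1=16+1=17
L[11]='$': occ=0, LF[11]=C('$')+0=0+0=0
L[12]='A': occ=1, LF[12]=C('A')+1=13+1=14
L[13]='1': occ=1, LF[13]=C('1')+1=4+1=5
L[14]='1': occ=2, LF[14]=C('1')+2=4+2=6
L[15]='2': occ=4, LF[15]=C('2')+4=7+4=11
L[16]='C': occ=2, LF[16]=C('C')+2=16+2=18
L[17]='2': occ=5, LF[17]=C('2')+5=7+5=12
L[18]='0': occ=2, LF[18]=C('0')+2=1+2=3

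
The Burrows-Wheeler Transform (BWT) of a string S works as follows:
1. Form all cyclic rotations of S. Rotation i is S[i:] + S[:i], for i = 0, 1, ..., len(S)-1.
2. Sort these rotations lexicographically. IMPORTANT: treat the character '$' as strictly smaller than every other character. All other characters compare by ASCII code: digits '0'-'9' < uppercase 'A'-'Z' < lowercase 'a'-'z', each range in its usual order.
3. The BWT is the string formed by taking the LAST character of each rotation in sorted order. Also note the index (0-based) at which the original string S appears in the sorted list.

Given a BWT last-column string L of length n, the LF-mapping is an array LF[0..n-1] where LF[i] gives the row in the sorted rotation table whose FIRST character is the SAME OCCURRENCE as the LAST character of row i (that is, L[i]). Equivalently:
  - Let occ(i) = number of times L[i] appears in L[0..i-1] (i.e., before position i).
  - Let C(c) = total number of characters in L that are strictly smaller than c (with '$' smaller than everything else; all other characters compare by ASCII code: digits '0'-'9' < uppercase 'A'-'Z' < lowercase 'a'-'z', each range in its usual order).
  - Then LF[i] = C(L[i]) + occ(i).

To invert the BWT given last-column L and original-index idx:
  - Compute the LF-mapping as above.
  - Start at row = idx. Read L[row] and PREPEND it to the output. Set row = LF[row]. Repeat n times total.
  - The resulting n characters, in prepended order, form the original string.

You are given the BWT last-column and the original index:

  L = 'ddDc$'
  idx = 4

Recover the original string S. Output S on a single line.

LF mapping: 3 4 1 2 0
Walk LF starting at row 4, prepending L[row]:
  step 1: row=4, L[4]='$', prepend. Next row=LF[4]=0
  step 2: row=0, L[0]='d', prepend. Next row=LF[0]=3
  step 3: row=3, L[3]='c', prepend. Next row=LF[3]=2
  step 4: row=2, L[2]='D', prepend. Next row=LF[2]=1
  step 5: row=1, L[1]='d', prepend. Next row=LF[1]=4
Reversed output: dDcd$

Answer: dDcd$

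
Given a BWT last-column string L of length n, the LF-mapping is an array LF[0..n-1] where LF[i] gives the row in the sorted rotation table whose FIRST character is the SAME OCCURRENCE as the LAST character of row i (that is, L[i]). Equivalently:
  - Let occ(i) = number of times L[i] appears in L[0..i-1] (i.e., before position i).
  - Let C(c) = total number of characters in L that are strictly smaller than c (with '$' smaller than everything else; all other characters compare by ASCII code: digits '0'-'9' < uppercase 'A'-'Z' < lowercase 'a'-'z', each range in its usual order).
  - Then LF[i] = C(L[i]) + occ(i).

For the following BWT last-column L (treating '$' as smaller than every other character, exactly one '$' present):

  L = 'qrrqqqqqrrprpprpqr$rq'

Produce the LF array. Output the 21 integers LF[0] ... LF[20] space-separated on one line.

Answer: 5 13 14 6 7 8 9 10 15 16 1 17 2 3 18 4 11 19 0 20 12

Derivation:
Char counts: '$':1, 'p':4, 'q':8, 'r':8
C (first-col start): C('$')=0, C('p')=1, C('q')=5, C('r')=13
L[0]='q': occ=0, LF[0]=C('q')+0=5+0=5
L[1]='r': occ=0, LF[1]=C('r')+0=13+0=13
L[2]='r': occ=1, LF[2]=C('r')+1=13+1=14
L[3]='q': occ=1, LF[3]=C('q')+1=5+1=6
L[4]='q': occ=2, LF[4]=C('q')+2=5+2=7
L[5]='q': occ=3, LF[5]=C('q')+3=5+3=8
L[6]='q': occ=4, LF[6]=C('q')+4=5+4=9
L[7]='q': occ=5, LF[7]=C('q')+5=5+5=10
L[8]='r': occ=2, LF[8]=C('r')+2=13+2=15
L[9]='r': occ=3, LF[9]=C('r')+3=13+3=16
L[10]='p': occ=0, LF[10]=C('p')+0=1+0=1
L[11]='r': occ=4, LF[11]=C('r')+4=13+4=17
L[12]='p': occ=1, LF[12]=C('p')+1=1+1=2
L[13]='p': occ=2, LF[13]=C('p')+2=1+2=3
L[14]='r': occ=5, LF[14]=C('r')+5=13+5=18
L[15]='p': occ=3, LF[15]=C('p')+3=1+3=4
L[16]='q': occ=6, LF[16]=C('q')+6=5+6=11
L[17]='r': occ=6, LF[17]=C('r')+6=13+6=19
L[18]='$': occ=0, LF[18]=C('$')+0=0+0=0
L[19]='r': occ=7, LF[19]=C('r')+7=13+7=20
L[20]='q': occ=7, LF[20]=C('q')+7=5+7=12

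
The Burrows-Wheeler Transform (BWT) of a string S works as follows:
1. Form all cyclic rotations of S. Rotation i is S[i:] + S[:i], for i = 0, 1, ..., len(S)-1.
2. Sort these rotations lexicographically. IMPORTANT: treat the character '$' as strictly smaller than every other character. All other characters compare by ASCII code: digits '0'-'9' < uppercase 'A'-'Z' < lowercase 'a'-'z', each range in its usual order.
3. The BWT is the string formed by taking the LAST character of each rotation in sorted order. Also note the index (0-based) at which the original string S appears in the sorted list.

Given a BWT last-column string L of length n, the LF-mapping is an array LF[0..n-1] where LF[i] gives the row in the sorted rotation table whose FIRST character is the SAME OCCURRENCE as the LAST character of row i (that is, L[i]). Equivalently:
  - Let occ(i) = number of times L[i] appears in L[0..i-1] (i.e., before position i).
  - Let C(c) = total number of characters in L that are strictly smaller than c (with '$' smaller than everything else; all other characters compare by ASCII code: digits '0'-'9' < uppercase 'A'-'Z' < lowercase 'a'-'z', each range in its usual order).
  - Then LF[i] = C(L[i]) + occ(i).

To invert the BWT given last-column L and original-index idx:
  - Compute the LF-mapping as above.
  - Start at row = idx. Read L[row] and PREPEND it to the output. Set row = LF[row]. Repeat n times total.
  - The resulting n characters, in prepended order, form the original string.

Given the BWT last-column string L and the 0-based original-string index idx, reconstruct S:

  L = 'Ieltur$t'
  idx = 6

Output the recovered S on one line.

LF mapping: 1 2 3 5 7 4 0 6
Walk LF starting at row 6, prepending L[row]:
  step 1: row=6, L[6]='$', prepend. Next row=LF[6]=0
  step 2: row=0, L[0]='I', prepend. Next row=LF[0]=1
  step 3: row=1, L[1]='e', prepend. Next row=LF[1]=2
  step 4: row=2, L[2]='l', prepend. Next row=LF[2]=3
  step 5: row=3, L[3]='t', prepend. Next row=LF[3]=5
  step 6: row=5, L[5]='r', prepend. Next row=LF[5]=4
  step 7: row=4, L[4]='u', prepend. Next row=LF[4]=7
  step 8: row=7, L[7]='t', prepend. Next row=LF[7]=6
Reversed output: turtleI$

Answer: turtleI$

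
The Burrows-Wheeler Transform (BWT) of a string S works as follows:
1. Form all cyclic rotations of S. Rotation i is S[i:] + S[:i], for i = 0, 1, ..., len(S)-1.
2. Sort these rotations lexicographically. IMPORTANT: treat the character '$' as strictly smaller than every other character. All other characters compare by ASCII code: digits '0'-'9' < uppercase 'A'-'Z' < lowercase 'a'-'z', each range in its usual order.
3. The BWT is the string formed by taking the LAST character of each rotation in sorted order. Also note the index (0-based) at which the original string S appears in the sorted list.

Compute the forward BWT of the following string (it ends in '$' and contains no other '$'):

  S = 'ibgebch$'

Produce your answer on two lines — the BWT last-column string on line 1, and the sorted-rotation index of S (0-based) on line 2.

Answer: heibgbc$
7

Derivation:
All 8 rotations (rotation i = S[i:]+S[:i]):
  rot[0] = ibgebch$
  rot[1] = bgebch$i
  rot[2] = gebch$ib
  rot[3] = ebch$ibg
  rot[4] = bch$ibge
  rot[5] = ch$ibgeb
  rot[6] = h$ibgebc
  rot[7] = $ibgebch
Sorted (with $ < everything):
  sorted[0] = $ibgebch  (last char: 'h')
  sorted[1] = bch$ibge  (last char: 'e')
  sorted[2] = bgebch$i  (last char: 'i')
  sorted[3] = ch$ibgeb  (last char: 'b')
  sorted[4] = ebch$ibg  (last char: 'g')
  sorted[5] = gebch$ib  (last char: 'b')
  sorted[6] = h$ibgebc  (last char: 'c')
  sorted[7] = ibgebch$  (last char: '$')
Last column: heibgbc$
Original string S is at sorted index 7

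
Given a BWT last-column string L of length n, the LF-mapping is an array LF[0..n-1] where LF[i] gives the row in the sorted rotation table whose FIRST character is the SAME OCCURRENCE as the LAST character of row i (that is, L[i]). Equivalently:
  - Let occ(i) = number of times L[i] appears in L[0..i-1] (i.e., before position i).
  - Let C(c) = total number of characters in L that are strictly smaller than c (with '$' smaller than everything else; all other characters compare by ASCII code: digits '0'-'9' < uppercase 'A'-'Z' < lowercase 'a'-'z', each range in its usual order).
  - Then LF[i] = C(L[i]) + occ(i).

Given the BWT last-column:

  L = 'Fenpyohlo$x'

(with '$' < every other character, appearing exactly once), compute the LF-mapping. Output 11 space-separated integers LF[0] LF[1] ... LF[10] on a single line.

Answer: 1 2 5 8 10 6 3 4 7 0 9

Derivation:
Char counts: '$':1, 'F':1, 'e':1, 'h':1, 'l':1, 'n':1, 'o':2, 'p':1, 'x':1, 'y':1
C (first-col start): C('$')=0, C('F')=1, C('e')=2, C('h')=3, C('l')=4, C('n')=5, C('o')=6, C('p')=8, C('x')=9, C('y')=10
L[0]='F': occ=0, LF[0]=C('F')+0=1+0=1
L[1]='e': occ=0, LF[1]=C('e')+0=2+0=2
L[2]='n': occ=0, LF[2]=C('n')+0=5+0=5
L[3]='p': occ=0, LF[3]=C('p')+0=8+0=8
L[4]='y': occ=0, LF[4]=C('y')+0=10+0=10
L[5]='o': occ=0, LF[5]=C('o')+0=6+0=6
L[6]='h': occ=0, LF[6]=C('h')+0=3+0=3
L[7]='l': occ=0, LF[7]=C('l')+0=4+0=4
L[8]='o': occ=1, LF[8]=C('o')+1=6+1=7
L[9]='$': occ=0, LF[9]=C('$')+0=0+0=0
L[10]='x': occ=0, LF[10]=C('x')+0=9+0=9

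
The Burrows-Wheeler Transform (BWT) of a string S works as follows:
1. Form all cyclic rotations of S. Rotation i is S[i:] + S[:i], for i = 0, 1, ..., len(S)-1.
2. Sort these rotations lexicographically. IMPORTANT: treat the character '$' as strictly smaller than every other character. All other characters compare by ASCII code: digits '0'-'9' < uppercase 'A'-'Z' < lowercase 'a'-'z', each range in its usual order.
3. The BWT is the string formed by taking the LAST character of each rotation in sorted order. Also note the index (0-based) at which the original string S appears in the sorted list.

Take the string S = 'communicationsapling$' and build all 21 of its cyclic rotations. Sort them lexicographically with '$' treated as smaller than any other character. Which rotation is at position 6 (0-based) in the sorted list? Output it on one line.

Answer: icationsapling$commun

Derivation:
All 21 rotations (rotation i = S[i:]+S[:i]):
  rot[0] = communicationsapling$
  rot[1] = ommunicationsapling$c
  rot[2] = mmunicationsapling$co
  rot[3] = municationsapling$com
  rot[4] = unicationsapling$comm
  rot[5] = nicationsapling$commu
  rot[6] = icationsapling$commun
  rot[7] = cationsapling$communi
  rot[8] = ationsapling$communic
  rot[9] = tionsapling$communica
  rot[10] = ionsapling$communicat
  rot[11] = onsapling$communicati
  rot[12] = nsapling$communicatio
  rot[13] = sapling$communication
  rot[14] = apling$communications
  rot[15] = pling$communicationsa
  rot[16] = ling$communicationsap
  rot[17] = ing$communicationsapl
  rot[18] = ng$communicationsapli
  rot[19] = g$communicationsaplin
  rot[20] = $communicationsapling
Sorted (with $ < everything):
  sorted[0] = $communicationsapling
  sorted[1] = apling$communications
  sorted[2] = ationsapling$communic
  sorted[3] = cationsapling$communi
  sorted[4] = communicationsapling$
  sorted[5] = g$communicationsaplin
  sorted[6] = icationsapling$commun
  sorted[7] = ing$communicationsapl
  sorted[8] = ionsapling$communicat
  sorted[9] = ling$communicationsap
  sorted[10] = mmunicationsapling$co
  sorted[11] = municationsapling$com
  sorted[12] = ng$communicationsapli
  sorted[13] = nicationsapling$commu
  sorted[14] = nsapling$communicatio
  sorted[15] = ommunicationsapling$c
  sorted[16] = onsapling$communicati
  sorted[17] = pling$communicationsa
  sorted[18] = sapling$communication
  sorted[19] = tionsapling$communica
  sorted[20] = unicationsapling$comm
sorted[6] = icationsapling$commun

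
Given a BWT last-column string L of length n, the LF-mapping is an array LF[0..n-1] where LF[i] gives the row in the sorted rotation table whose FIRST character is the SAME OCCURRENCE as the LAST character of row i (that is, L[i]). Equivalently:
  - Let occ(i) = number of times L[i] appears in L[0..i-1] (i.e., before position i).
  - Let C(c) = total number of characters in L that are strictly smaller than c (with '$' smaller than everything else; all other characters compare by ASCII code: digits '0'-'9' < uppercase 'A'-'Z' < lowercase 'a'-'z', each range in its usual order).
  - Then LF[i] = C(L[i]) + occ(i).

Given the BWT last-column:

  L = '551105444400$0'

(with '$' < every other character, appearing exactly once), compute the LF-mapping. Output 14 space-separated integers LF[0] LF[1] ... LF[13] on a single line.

Char counts: '$':1, '0':4, '1':2, '4':4, '5':3
C (first-col start): C('$')=0, C('0')=1, C('1')=5, C('4')=7, C('5')=11
L[0]='5': occ=0, LF[0]=C('5')+0=11+0=11
L[1]='5': occ=1, LF[1]=C('5')+1=11+1=12
L[2]='1': occ=0, LF[2]=C('1')+0=5+0=5
L[3]='1': occ=1, LF[3]=C('1')+1=5+1=6
L[4]='0': occ=0, LF[4]=C('0')+0=1+0=1
L[5]='5': occ=2, LF[5]=C('5')+2=11+2=13
L[6]='4': occ=0, LF[6]=C('4')+0=7+0=7
L[7]='4': occ=1, LF[7]=C('4')+1=7+1=8
L[8]='4': occ=2, LF[8]=C('4')+2=7+2=9
L[9]='4': occ=3, LF[9]=C('4')+3=7+3=10
L[10]='0': occ=1, LF[10]=C('0')+1=1+1=2
L[11]='0': occ=2, LF[11]=C('0')+2=1+2=3
L[12]='$': occ=0, LF[12]=C('$')+0=0+0=0
L[13]='0': occ=3, LF[13]=C('0')+3=1+3=4

Answer: 11 12 5 6 1 13 7 8 9 10 2 3 0 4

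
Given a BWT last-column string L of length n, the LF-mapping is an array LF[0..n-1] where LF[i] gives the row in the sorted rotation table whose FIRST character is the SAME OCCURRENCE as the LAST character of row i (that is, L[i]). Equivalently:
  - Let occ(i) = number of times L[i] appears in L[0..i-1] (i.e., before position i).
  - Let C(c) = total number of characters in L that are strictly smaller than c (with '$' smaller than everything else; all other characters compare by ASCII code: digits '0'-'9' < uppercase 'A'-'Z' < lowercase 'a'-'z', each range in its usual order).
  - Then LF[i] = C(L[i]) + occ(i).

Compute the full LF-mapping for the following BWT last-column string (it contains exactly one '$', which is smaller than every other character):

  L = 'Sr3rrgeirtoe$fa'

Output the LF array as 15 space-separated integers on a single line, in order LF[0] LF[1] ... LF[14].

Char counts: '$':1, '3':1, 'S':1, 'a':1, 'e':2, 'f':1, 'g':1, 'i':1, 'o':1, 'r':4, 't':1
C (first-col start): C('$')=0, C('3')=1, C('S')=2, C('a')=3, C('e')=4, C('f')=6, C('g')=7, C('i')=8, C('o')=9, C('r')=10, C('t')=14
L[0]='S': occ=0, LF[0]=C('S')+0=2+0=2
L[1]='r': occ=0, LF[1]=C('r')+0=10+0=10
L[2]='3': occ=0, LF[2]=C('3')+0=1+0=1
L[3]='r': occ=1, LF[3]=C('r')+1=10+1=11
L[4]='r': occ=2, LF[4]=C('r')+2=10+2=12
L[5]='g': occ=0, LF[5]=C('g')+0=7+0=7
L[6]='e': occ=0, LF[6]=C('e')+0=4+0=4
L[7]='i': occ=0, LF[7]=C('i')+0=8+0=8
L[8]='r': occ=3, LF[8]=C('r')+3=10+3=13
L[9]='t': occ=0, LF[9]=C('t')+0=14+0=14
L[10]='o': occ=0, LF[10]=C('o')+0=9+0=9
L[11]='e': occ=1, LF[11]=C('e')+1=4+1=5
L[12]='$': occ=0, LF[12]=C('$')+0=0+0=0
L[13]='f': occ=0, LF[13]=C('f')+0=6+0=6
L[14]='a': occ=0, LF[14]=C('a')+0=3+0=3

Answer: 2 10 1 11 12 7 4 8 13 14 9 5 0 6 3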